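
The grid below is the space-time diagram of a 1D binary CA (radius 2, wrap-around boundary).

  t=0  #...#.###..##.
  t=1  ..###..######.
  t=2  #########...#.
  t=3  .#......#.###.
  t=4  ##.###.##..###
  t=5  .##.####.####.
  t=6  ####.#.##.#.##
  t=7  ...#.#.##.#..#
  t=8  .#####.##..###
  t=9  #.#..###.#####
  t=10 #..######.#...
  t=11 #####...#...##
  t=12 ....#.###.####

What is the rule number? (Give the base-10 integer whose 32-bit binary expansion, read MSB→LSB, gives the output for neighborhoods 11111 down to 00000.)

980412157

  nb #####: next=.  (t=1,i=9, bit31=0)
  nb ####.: next=.  (t=1,i=11, bit30=0)
  nb ###.#: next=#  (t=4,i=1, bit29=1)
  nb ###..: next=#  (t=0,i=8, bit28=1)
  nb ##.##: next=#  (t=4,i=2, bit27=1)
  nb ##.#.: next=.  (t=0,i=13, bit26=0)
  nb ##..#: next=#  (t=0,i=9, bit25=1)
  nb ##...: next=.  (t=1,i=13, bit24=0)
  nb #.###: next=.  (t=0,i=6, bit23=0)
  nb #.##.: next=#  (t=4,i=7, bit22=1)
  nb #.#.#: next=#  (t=6,i=5, bit21=1)
  nb #.#..: next=.  (t=0,i=0, bit20=0)
  nb #..##: next=#  (t=0,i=10, bit19=1)
  nb #..#.: next=#  (t=3,i=0, bit18=1)
  nb #...#: next=#  (t=0,i=2, bit17=1)
  nb #....: next=#  (t=3,i=3, bit16=1)
  nb .####: next=#  (t=1,i=8, bit15=1)
  nb .###.: next=#  (t=0,i=7, bit14=1)
  nb .##.#: next=#  (t=0,i=12, bit13=1)
  nb .##..: next=.  (t=4,i=8, bit12=0)
  nb .#.##: next=.  (t=0,i=5, bit11=0)
  nb .#.#.: next=#  (t=7,i=4, bit10=1)
  nb .#..#: next=#  (t=7,i=11, bit9=1)
  nb .#...: next=.  (t=0,i=1, bit8=0)
  nb ..###: next=#  (t=1,i=2, bit7=1)
  nb ..##.: next=#  (t=0,i=11, bit6=1)
  nb ..#.#: next=#  (t=0,i=4, bit5=1)
  nb ..#..: next=#  (t=3,i=1, bit4=1)
  nb ...##: next=#  (t=1,i=1, bit3=1)
  nb ...#.: next=#  (t=0,i=3, bit2=1)
  nb ....#: next=.  (t=3,i=6, bit1=0)
  nb .....: next=#  (t=3,i=4, bit0=1)
  bits 00111010011011111110011011111101 = 980412157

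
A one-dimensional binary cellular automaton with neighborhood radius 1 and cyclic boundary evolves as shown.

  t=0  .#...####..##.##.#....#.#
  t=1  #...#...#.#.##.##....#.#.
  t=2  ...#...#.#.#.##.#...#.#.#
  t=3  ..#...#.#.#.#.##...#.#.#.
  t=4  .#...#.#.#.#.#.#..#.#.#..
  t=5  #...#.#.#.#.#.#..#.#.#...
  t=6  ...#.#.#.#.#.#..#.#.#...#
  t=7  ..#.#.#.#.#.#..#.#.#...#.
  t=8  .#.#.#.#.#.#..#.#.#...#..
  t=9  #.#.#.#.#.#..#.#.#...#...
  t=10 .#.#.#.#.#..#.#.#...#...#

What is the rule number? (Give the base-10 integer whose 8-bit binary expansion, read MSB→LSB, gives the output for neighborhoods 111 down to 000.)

98

  ### -> .   bit 7 = 0  t=0,i=6
  ##. -> #   bit 6 = 1  t=0,i=8
  #.# -> #   bit 5 = 1  t=0,i=0
  #.. -> .   bit 4 = 0  t=0,i=2
  .## -> .   bit 3 = 0  t=0,i=5
  .#. -> .   bit 2 = 0  t=0,i=1
  ..# -> #   bit 1 = 1  t=0,i=4
  ... -> .   bit 0 = 0  t=0,i=3
  bits 01100010 = 98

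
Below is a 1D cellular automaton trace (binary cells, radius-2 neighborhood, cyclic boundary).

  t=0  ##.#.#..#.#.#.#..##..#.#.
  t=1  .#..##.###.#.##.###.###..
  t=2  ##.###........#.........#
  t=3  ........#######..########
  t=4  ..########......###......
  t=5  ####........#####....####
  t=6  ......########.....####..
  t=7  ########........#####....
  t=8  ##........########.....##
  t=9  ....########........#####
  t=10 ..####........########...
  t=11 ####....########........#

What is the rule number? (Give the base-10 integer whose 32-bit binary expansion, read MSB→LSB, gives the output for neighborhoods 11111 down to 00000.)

  #####|.  b31=0 t=3,i=10
  ####.|.  b30=0 t=3,i=13
  ###.#|.  b29=0 t=1,i=9
  ###..|.  b28=0 t=1,i=22
  ##.##|.  b27=0 t=1,i=6
  ##.#.|.  b26=0 t=0,i=2
  ##..#|.  b25=0 t=0,i=19
  ##...|.  b24=0 t=1,i=23
  #.###|.  b23=0 t=1,i=7
  #.##.|.  b22=0 t=0,i=0
  #.#.#|.  b21=0 t=0,i=3
  #.#..|#  b20=1 t=0,i=5
  #..##|#  b19=1 t=0,i=16
  #..#.|#  b18=1 t=0,i=7
  #...#|#  b17=1 t=1,i=24
  #....|.  b16=0 t=2,i=7
  .####|#  b15=1 t=3,i=9
  .###.|.  b14=0 t=1,i=8
  .##.#|#  b13=1 t=0,i=1
  .##..|#  b12=1 t=0,i=18
  .#.##|.  b11=0 t=0,i=24
  .#.#.|#  b10=1 t=0,i=4
  .#..#|.  b9=0 t=0,i=6
  .#...|.  b8=0 t=2,i=15
  ..###|#  b7=1 t=2,i=24
  ..##.|#  b6=1 t=0,i=17
  ..#.#|#  b5=1 t=0,i=8
  ..#..|#  b4=1 t=1,i=1
  ...##|#  b3=1 t=2,i=23
  ...#.|#  b2=1 t=1,i=0
  ....#|#  b1=1 t=2,i=12
  .....|#  b0=1 t=2,i=8
  bits 00000000000111101011010011111111 = 2012415

2012415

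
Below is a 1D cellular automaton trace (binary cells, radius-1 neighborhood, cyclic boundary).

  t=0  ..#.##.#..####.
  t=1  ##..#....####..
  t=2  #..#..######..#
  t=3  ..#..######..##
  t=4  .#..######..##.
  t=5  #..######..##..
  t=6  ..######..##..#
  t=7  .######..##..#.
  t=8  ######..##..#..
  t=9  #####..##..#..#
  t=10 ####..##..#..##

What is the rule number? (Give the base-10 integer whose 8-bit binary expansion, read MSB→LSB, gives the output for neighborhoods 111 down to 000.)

  ###|#  b7=1 t=0,i=11
  ##.|.  b6=0 t=0,i=5
  #.#|.  b5=0 t=0,i=3
  #..|.  b4=0 t=0,i=8
  .##|#  b3=1 t=0,i=4
  .#.|.  b2=0 t=0,i=2
  ..#|#  b1=1 t=0,i=1
  ...|#  b0=1 t=0,i=0
  bits 10001011 = 139

139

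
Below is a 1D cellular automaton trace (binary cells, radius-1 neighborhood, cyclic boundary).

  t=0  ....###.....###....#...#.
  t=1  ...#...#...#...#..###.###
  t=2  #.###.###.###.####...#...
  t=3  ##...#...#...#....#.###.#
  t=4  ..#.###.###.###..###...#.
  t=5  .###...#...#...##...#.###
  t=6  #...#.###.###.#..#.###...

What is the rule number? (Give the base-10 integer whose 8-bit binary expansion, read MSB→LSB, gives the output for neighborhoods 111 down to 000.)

  nb ###: next=.  (t=0,i=5, bit7=0)
  nb ##.: next=.  (t=0,i=6, bit6=0)
  nb #.#: next=#  (t=1,i=21, bit5=1)
  nb #..: next=#  (t=0,i=7, bit4=1)
  nb .##: next=.  (t=0,i=4, bit3=0)
  nb .#.: next=#  (t=0,i=19, bit2=1)
  nb ..#: next=#  (t=0,i=3, bit1=1)
  nb ...: next=.  (t=0,i=0, bit0=0)
  bits 00110110 = 54

54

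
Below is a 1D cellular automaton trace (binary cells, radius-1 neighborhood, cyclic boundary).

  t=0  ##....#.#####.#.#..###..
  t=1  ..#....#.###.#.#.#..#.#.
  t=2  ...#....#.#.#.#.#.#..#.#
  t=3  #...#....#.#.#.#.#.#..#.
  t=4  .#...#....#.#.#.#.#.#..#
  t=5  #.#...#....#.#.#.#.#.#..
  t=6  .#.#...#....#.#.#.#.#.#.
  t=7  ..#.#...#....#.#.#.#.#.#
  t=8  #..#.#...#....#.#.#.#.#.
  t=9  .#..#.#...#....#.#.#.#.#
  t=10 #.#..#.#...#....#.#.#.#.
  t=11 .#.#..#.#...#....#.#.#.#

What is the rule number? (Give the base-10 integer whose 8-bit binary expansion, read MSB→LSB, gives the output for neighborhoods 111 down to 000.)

176

  [7] ### => #  t=0,i=9
  [6] ##. => .  t=0,i=1
  [5] #.# => #  t=0,i=7
  [4] #.. => #  t=0,i=2
  [3] .## => .  t=0,i=0
  [2] .#. => .  t=0,i=6
  [1] ..# => .  t=0,i=5
  [0] ... => .  t=0,i=3
  bits 10110000 = 176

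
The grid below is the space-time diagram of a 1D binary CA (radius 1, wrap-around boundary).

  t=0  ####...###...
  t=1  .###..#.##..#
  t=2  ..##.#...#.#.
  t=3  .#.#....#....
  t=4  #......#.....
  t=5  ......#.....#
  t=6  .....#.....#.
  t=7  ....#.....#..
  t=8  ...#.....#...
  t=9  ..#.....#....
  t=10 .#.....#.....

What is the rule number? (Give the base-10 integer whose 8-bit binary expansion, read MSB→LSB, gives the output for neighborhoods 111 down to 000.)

  nb ###: next=#  (t=0,i=1, bit7=1)
  nb ##.: next=#  (t=0,i=3, bit6=1)
  nb #.#: next=.  (t=1,i=0, bit5=0)
  nb #..: next=.  (t=0,i=4, bit4=0)
  nb .##: next=.  (t=0,i=0, bit3=0)
  nb .#.: next=.  (t=1,i=6, bit2=0)
  nb ..#: next=#  (t=0,i=6, bit1=1)
  nb ...: next=.  (t=0,i=5, bit0=0)
  bits 11000010 = 194

194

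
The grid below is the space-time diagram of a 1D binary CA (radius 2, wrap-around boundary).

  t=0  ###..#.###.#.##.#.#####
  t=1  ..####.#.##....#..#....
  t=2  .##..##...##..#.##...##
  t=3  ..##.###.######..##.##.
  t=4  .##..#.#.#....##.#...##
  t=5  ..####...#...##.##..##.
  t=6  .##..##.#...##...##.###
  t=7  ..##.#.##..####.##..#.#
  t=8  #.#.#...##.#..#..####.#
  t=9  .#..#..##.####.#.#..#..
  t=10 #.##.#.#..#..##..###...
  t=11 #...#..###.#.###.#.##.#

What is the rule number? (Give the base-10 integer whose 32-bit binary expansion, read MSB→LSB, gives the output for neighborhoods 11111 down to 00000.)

932451053

  [31] ##### => .  t=0,i=0
  [30] ####. => .  t=0,i=1
  [29] ###.# => #  t=0,i=9
  [28] ###.. => #  t=0,i=2
  [27] ##.## => .  t=2,i=0
  [26] ##.#. => #  t=0,i=10
  [25] ##..# => #  t=0,i=3
  [24] ##... => #  t=1,i=11
  [23] #.### => #  t=0,i=7
  [22] #.##. => .  t=0,i=13
  [21] #.#.# => .  t=0,i=11
  [20] #.#.. => #  t=4,i=9
  [19] #..## => .  t=2,i=4
  [18] #..#. => #  t=0,i=4
  [17] #...# => .  t=2,i=8
  [16] #.... => .  t=1,i=12
  [15] .#### => .  t=0,i=19
  [14] .###. => .  t=0,i=8
  [13] .##.# => .  t=0,i=14
  [12] .##.. => #  t=1,i=10
  [11] .#.## => .  t=0,i=6
  [10] .#.#. => .  t=4,i=6
  [9] .#..# => #  t=1,i=16
  [8] .#... => .  t=1,i=19
  [7] ..### => #  t=1,i=2
  [6] ..##. => #  t=2,i=5
  [5] ..#.# => #  t=0,i=5
  [4] ..#.. => .  t=1,i=15
  [3] ...## => #  t=1,i=1
  [2] ...#. => #  t=1,i=14
  [1] ....# => .  t=1,i=0
  [0] ..... => #  t=1,i=21
  bits 00110111100101000001001011101101 = 932451053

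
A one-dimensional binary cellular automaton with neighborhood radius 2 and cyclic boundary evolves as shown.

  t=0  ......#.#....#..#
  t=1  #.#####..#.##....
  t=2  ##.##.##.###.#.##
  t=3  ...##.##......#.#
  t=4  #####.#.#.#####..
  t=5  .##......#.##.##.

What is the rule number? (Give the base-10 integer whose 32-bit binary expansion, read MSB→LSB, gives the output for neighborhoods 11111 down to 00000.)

2470619503

  [31] ##### => #  t=1,i=4
  [30] ####. => .  t=1,i=5
  [29] ###.# => .  t=2,i=1
  [28] ###.. => #  t=1,i=6
  [27] ##.## => .  t=2,i=2
  [26] ##.#. => .  t=2,i=12
  [25] ##..# => #  t=1,i=7
  [24] ##... => #  t=1,i=13
  [23] #.### => .  t=1,i=2
  [22] #.##. => #  t=1,i=11
  [21] #.#.# => .  t=2,i=13
  [20] #.#.. => .  t=0,i=8
  [19] #..## => .  t=4,i=16
  [18] #..#. => .  t=0,i=15
  [17] #...# => #  t=3,i=1
  [16] #.... => .  t=0,i=1
  [15] .#### => #  t=1,i=3
  [14] .###. => .  t=2,i=10
  [13] .##.# => #  t=2,i=4
  [12] .##.. => .  t=1,i=12
  [11] .#.## => #  t=1,i=1
  [10] .#.#. => .  t=0,i=7
  [9] .#..# => .  t=0,i=14
  [8] .#... => #  t=0,i=0
  [7] ..### => .  t=4,i=0
  [6] ..##. => #  t=3,i=3
  [5] ..#.# => #  t=0,i=6
  [4] ..#.. => .  t=0,i=13
  [3] ...## => #  t=3,i=2
  [2] ...#. => #  t=0,i=5
  [1] ....# => #  t=0,i=4
  [0] ..... => #  t=0,i=2
  bits 10010011010000101010100101101111 = 2470619503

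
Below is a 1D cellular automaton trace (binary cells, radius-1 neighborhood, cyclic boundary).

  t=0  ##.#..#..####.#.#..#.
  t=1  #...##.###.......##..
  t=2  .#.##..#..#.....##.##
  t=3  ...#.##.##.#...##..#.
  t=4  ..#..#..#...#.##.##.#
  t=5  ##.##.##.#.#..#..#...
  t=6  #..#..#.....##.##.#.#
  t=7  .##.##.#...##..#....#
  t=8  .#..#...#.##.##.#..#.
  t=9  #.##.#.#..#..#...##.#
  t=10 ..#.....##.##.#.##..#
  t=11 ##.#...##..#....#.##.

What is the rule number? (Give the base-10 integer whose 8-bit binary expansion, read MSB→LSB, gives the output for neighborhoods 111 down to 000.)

26

  [7] ### => .  t=0,i=10
  [6] ##. => .  t=0,i=1
  [5] #.# => .  t=0,i=2
  [4] #.. => #  t=0,i=4
  [3] .## => #  t=0,i=0
  [2] .#. => .  t=0,i=3
  [1] ..# => #  t=0,i=5
  [0] ... => .  t=1,i=2
  bits 00011010 = 26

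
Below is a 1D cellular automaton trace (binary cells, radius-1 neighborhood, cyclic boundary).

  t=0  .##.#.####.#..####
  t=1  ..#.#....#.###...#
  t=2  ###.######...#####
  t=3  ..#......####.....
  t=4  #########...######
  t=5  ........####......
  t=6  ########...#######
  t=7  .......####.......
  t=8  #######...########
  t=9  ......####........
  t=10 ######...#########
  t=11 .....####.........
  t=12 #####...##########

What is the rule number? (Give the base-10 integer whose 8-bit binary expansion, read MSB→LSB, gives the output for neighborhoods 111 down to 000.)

87

  nb ###: next=.  (t=0,i=7, bit7=0)
  nb ##.: next=#  (t=0,i=2, bit6=1)
  nb #.#: next=.  (t=0,i=0, bit5=0)
  nb #..: next=#  (t=0,i=12, bit4=1)
  nb .##: next=.  (t=0,i=1, bit3=0)
  nb .#.: next=#  (t=0,i=4, bit2=1)
  nb ..#: next=#  (t=0,i=13, bit1=1)
  nb ...: next=#  (t=1,i=6, bit0=1)
  bits 01010111 = 87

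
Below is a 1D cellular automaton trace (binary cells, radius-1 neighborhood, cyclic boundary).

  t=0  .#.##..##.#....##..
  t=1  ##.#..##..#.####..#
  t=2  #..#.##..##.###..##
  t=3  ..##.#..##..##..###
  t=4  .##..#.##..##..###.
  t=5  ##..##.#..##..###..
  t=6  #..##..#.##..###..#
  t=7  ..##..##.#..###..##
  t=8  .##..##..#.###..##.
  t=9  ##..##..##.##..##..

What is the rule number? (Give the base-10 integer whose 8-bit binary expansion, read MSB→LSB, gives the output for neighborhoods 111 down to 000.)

  nb ###: next=#  (t=1,i=0, bit7=1)
  nb ##.: next=.  (t=0,i=4, bit6=0)
  nb #.#: next=.  (t=0,i=2, bit5=0)
  nb #..: next=.  (t=0,i=5, bit4=0)
  nb .##: next=#  (t=0,i=3, bit3=1)
  nb .#.: next=#  (t=0,i=1, bit2=1)
  nb ..#: next=#  (t=0,i=0, bit1=1)
  nb ...: next=#  (t=0,i=12, bit0=1)
  bits 10001111 = 143

143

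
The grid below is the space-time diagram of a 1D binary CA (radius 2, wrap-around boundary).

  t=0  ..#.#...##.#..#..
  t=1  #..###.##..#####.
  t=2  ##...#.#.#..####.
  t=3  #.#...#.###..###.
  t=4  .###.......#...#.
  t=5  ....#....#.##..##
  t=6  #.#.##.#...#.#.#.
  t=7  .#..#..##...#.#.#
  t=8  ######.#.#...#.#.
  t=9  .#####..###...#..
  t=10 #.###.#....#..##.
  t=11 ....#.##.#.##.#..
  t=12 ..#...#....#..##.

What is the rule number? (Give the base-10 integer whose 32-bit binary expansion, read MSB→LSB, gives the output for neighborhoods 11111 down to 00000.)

  ##### -> #   bit 31 = 1  t=1,i=13
  ####. -> #   bit 30 = 1  t=1,i=14
  ###.# -> #   bit 29 = 1  t=1,i=5
  ###.. -> .   bit 28 = 0  t=3,i=10
  ##.## -> .   bit 27 = 0  t=1,i=6
  ##.#. -> .   bit 26 = 0  t=0,i=10
  ##..# -> #   bit 25 = 1  t=1,i=9
  ##... -> #   bit 24 = 1  t=2,i=2
  #.### -> .   bit 23 = 0  t=3,i=8
  #.##. -> #   bit 22 = 1  t=1,i=7
  #.#.# -> .   bit 21 = 0  t=2,i=7
  #.#.. -> #   bit 20 = 1  t=0,i=4
  #..## -> .   bit 19 = 0  t=1,i=2
  #..#. -> #   bit 18 = 1  t=0,i=13
  #...# -> .   bit 17 = 0  t=0,i=6
  #.... -> .   bit 16 = 0  t=0,i=16
  .#### -> #   bit 15 = 1  t=1,i=12
  .###. -> .   bit 14 = 0  t=1,i=4
  .##.# -> .   bit 13 = 0  t=0,i=9
  .##.. -> .   bit 12 = 0  t=1,i=8
  .#.## -> .   bit 11 = 0  t=3,i=7
  .#.#. -> #   bit 10 = 1  t=0,i=3
  .#..# -> #   bit 9 = 1  t=0,i=12
  .#... -> #   bit 8 = 1  t=0,i=5
  ..### -> .   bit 7 = 0  t=1,i=3
  ..##. -> #   bit 6 = 1  t=0,i=8
  ..#.# -> .   bit 5 = 0  t=0,i=2
  ..#.. -> #   bit 4 = 1  t=0,i=14
  ...## -> #   bit 3 = 1  t=0,i=7
  ...#. -> .   bit 2 = 0  t=0,i=1
  ....# -> #   bit 1 = 1  t=0,i=0
  ..... -> .   bit 0 = 0  t=4,i=6
  bits 11100011010101001000011101011010 = 3813967706

3813967706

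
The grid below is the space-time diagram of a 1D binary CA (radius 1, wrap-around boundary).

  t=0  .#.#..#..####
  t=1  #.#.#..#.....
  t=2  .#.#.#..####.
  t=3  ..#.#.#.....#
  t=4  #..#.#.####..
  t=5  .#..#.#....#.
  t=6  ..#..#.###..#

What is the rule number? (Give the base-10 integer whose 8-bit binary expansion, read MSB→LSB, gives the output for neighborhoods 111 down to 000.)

49

  [7] ### => .  t=0,i=10
  [6] ##. => .  t=0,i=12
  [5] #.# => #  t=0,i=0
  [4] #.. => #  t=0,i=4
  [3] .## => .  t=0,i=9
  [2] .#. => .  t=0,i=1
  [1] ..# => .  t=0,i=5
  [0] ... => #  t=1,i=9
  bits 00110001 = 49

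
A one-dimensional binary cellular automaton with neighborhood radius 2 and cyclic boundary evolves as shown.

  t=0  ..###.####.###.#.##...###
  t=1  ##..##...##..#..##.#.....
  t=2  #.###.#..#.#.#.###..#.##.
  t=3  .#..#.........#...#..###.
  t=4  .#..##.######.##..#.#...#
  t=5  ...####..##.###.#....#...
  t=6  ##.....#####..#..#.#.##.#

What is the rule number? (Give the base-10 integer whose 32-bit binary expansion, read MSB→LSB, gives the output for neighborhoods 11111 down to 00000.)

2873633107

  [31] ##### => #  t=4,i=9
  [30] ####. => .  t=0,i=8
  [29] ###.# => #  t=0,i=4
  [28] ###.. => .  t=0,i=24
  [27] ##.## => #  t=0,i=5
  [26] ##.#. => .  t=0,i=14
  [25] ##..# => #  t=0,i=0
  [24] ##... => #  t=0,i=19
  [23] #.### => .  t=0,i=6
  [22] #.##. => #  t=0,i=17
  [21] #.#.# => .  t=0,i=15
  [20] #.#.. => .  t=1,i=19
  [19] #..## => #  t=0,i=1
  [18] #..#. => .  t=1,i=12
  [17] #...# => .  t=0,i=20
  [16] #.... => .  t=1,i=21
  [15] .#### => .  t=0,i=7
  [14] .###. => .  t=0,i=3
  [13] .##.# => #  t=1,i=17
  [12] .##.. => .  t=0,i=18
  [11] .#.## => #  t=0,i=16
  [10] .#.#. => .  t=2,i=10
  [9] .#..# => .  t=1,i=14
  [8] .#... => #  t=1,i=20
  [7] ..### => .  t=0,i=2
  [6] ..##. => #  t=1,i=0
  [5] ..#.# => .  t=2,i=9
  [4] ..#.. => #  t=1,i=13
  [3] ...## => .  t=0,i=21
  [2] ...#. => .  t=3,i=13
  [1] ....# => #  t=1,i=23
  [0] ..... => #  t=1,i=22
  bits 10101011010010000010100101010011 = 2873633107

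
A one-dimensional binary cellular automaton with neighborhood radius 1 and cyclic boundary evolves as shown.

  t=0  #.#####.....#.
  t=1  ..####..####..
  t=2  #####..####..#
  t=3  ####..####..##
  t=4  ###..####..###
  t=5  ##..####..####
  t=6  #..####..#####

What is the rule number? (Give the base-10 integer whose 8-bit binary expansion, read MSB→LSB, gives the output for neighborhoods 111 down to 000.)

  nb ###: next=#  (t=0,i=3, bit7=1)
  nb ##.: next=.  (t=0,i=6, bit6=0)
  nb #.#: next=.  (t=0,i=1, bit5=0)
  nb #..: next=.  (t=0,i=7, bit4=0)
  nb .##: next=#  (t=0,i=2, bit3=1)
  nb .#.: next=.  (t=0,i=0, bit2=0)
  nb ..#: next=#  (t=0,i=11, bit1=1)
  nb ...: next=#  (t=0,i=8, bit0=1)
  bits 10001011 = 139

139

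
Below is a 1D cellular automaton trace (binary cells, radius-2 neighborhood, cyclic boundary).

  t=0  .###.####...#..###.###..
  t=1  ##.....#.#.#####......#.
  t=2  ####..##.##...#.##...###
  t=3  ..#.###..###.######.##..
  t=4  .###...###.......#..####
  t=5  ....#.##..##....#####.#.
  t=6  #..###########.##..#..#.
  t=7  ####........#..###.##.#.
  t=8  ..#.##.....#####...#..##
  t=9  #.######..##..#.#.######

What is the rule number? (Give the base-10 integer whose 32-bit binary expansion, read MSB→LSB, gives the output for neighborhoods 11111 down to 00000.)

  nb #####: next=.  (t=1,i=13, bit31=0)
  nb ####.: next=#  (t=0,i=7, bit30=1)
  nb ###.#: next=.  (t=0,i=3, bit29=0)
  nb ###..: next=.  (t=0,i=8, bit28=0)
  nb ##.##: next=.  (t=0,i=4, bit27=0)
  nb ##.#.: next=.  (t=5,i=21, bit26=0)
  nb ##..#: next=#  (t=2,i=4, bit25=1)
  nb ##...: next=#  (t=0,i=9, bit24=1)
  nb #.###: next=.  (t=0,i=5, bit23=0)
  nb #.##.: next=#  (t=1,i=0, bit22=1)
  nb #.#.#: next=#  (t=1,i=9, bit21=1)
  nb #.#..: next=#  (t=5,i=22, bit20=1)
  nb #..##: next=#  (t=0,i=14, bit19=1)
  nb #..#.: next=.  (t=6,i=18, bit18=0)
  nb #...#: next=.  (t=0,i=10, bit17=0)
  nb #....: next=#  (t=1,i=3, bit16=1)
  nb .####: next=.  (t=0,i=6, bit15=0)
  nb .###.: next=.  (t=0,i=2, bit14=0)
  nb .##.#: next=.  (t=2,i=7, bit13=0)
  nb .##..: next=#  (t=1,i=1, bit12=1)
  nb .#.##: next=#  (t=1,i=10, bit11=1)
  nb .#.#.: next=.  (t=1,i=8, bit10=0)
  nb .#..#: next=#  (t=0,i=13, bit9=1)
  nb .#...: next=.  (t=5,i=23, bit8=0)
  nb ..###: next=#  (t=0,i=1, bit7=1)
  nb ..##.: next=#  (t=2,i=6, bit6=1)
  nb ..#.#: next=#  (t=1,i=7, bit5=1)
  nb ..#..: next=#  (t=0,i=12, bit4=1)
  nb ...##: next=#  (t=0,i=0, bit3=1)
  nb ...#.: next=#  (t=0,i=11, bit2=1)
  nb ....#: next=.  (t=1,i=5, bit1=0)
  nb .....: next=.  (t=1,i=4, bit0=0)
  bits 01000011011110010001101011111100 = 1132010236

1132010236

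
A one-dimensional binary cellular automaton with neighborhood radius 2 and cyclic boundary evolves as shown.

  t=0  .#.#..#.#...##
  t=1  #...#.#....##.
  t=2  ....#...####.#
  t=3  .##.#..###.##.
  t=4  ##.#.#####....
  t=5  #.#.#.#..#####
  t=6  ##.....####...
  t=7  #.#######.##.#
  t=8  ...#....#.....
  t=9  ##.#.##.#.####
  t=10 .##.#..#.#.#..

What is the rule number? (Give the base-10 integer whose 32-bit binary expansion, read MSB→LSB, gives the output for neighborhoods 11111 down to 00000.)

889834235

  #####|.  b31=0 t=4,i=7
  ####.|.  b30=0 t=2,i=10
  ###.#|#  b29=1 t=2,i=11
  ###..|#  b28=1 t=4,i=9
  ##.##|.  b27=0 t=3,i=10
  ##.#.|#  b26=1 t=0,i=0
  ##..#|.  b25=0 t=3,i=13
  ##...|#  b24=1 t=4,i=10
  #.###|.  b23=0 t=4,i=5
  #.##.|.  b22=0 t=3,i=11
  #.#.#|.  b21=0 t=0,i=1
  #.#..|.  b20=0 t=0,i=3
  #..##|#  b19=1 t=3,i=0
  #..#.|.  b18=0 t=0,i=5
  #...#|.  b17=0 t=0,i=10
  #....|#  b16=1 t=1,i=8
  .####|#  b15=1 t=2,i=9
  .###.|#  b14=1 t=3,i=8
  .##.#|.  b13=0 t=0,i=13
  .##..|.  b12=0 t=3,i=12
  .#.##|#  b11=1 t=4,i=4
  .#.#.|.  b10=0 t=0,i=2
  .#..#|#  b9=1 t=0,i=4
  .#...|.  b8=0 t=0,i=9
  ..###|#  b7=1 t=2,i=8
  ..##.|#  b6=1 t=0,i=12
  ..#.#|#  b5=1 t=0,i=6
  ..#..|#  b4=1 t=2,i=4
  ...##|#  b3=1 t=0,i=11
  ...#.|.  b2=0 t=1,i=3
  ....#|#  b1=1 t=1,i=9
  .....|#  b0=1 t=6,i=4
  bits 00110101000010011100101011111011 = 889834235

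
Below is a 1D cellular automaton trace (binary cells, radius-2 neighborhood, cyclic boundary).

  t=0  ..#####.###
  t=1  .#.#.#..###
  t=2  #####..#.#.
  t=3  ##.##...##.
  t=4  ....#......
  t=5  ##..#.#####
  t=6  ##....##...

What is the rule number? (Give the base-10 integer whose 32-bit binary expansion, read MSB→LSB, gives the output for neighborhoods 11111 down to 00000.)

1420416017

  [31] ##### => .  t=0,i=4
  [30] ####. => #  t=0,i=5
  [29] ###.# => .  t=0,i=6
  [28] ###.. => #  t=0,i=10
  [27] ##.## => .  t=0,i=7
  [26] ##.#. => #  t=1,i=0
  [25] ##..# => .  t=0,i=0
  [24] ##... => .  t=3,i=5
  [23] #.### => #  t=0,i=8
  [22] #.##. => .  t=3,i=0
  [21] #.#.# => #  t=1,i=1
  [20] #.#.. => .  t=1,i=5
  [19] #..## => #  t=0,i=1
  [18] #..#. => .  t=2,i=6
  [17] #...# => .  t=3,i=6
  [16] #.... => #  t=4,i=6
  [15] .#### => #  t=0,i=3
  [14] .###. => #  t=0,i=9
  [13] .##.# => .  t=3,i=1
  [12] .##.. => #  t=3,i=4
  [11] .#.## => .  t=2,i=10
  [10] .#.#. => #  t=1,i=2
  [9] .#..# => .  t=1,i=6
  [8] .#... => .  t=4,i=5
  [7] ..### => .  t=0,i=2
  [6] ..##. => .  t=3,i=8
  [5] ..#.# => .  t=2,i=7
  [4] ..#.. => #  t=4,i=4
  [3] ...## => .  t=3,i=7
  [2] ...#. => .  t=4,i=3
  [1] ....# => .  t=4,i=2
  [0] ..... => #  t=4,i=0
  bits 01010100101010011101010000010001 = 1420416017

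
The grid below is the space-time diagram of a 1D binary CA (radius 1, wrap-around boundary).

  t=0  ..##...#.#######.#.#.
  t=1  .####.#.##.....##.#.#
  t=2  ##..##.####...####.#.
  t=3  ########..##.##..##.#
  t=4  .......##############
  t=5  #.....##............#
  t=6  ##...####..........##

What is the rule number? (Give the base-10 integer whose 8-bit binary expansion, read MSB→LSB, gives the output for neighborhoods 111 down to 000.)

  ###|.  b7=0 t=0,i=10
  ##.|#  b6=1 t=0,i=3
  #.#|#  b5=1 t=0,i=8
  #..|#  b4=1 t=0,i=4
  .##|#  b3=1 t=0,i=2
  .#.|.  b2=0 t=0,i=7
  ..#|#  b1=1 t=0,i=1
  ...|.  b0=0 t=0,i=0
  bits 01111010 = 122

122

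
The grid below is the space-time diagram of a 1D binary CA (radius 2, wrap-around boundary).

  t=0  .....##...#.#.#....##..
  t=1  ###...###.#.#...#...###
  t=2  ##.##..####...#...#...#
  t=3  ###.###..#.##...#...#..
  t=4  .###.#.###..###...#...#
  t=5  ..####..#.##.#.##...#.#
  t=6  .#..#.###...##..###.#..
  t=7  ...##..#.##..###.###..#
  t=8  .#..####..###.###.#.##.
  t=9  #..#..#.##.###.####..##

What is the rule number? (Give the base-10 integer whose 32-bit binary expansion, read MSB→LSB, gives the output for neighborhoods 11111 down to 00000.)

  [31] ##### => #  t=1,i=0
  [30] ####. => #  t=1,i=1
  [29] ###.# => #  t=1,i=8
  [28] ###.. => .  t=1,i=2
  [27] ##.## => #  t=2,i=2
  [26] ##.#. => #  t=1,i=9
  [25] ##..# => #  t=2,i=5
  [24] ##... => #  t=0,i=7
  [23] #.### => .  t=3,i=4
  [22] #.##. => .  t=2,i=3
  [21] #.#.# => #  t=0,i=12
  [20] #.#.. => .  t=0,i=14
  [19] #..## => #  t=2,i=6
  [18] #..#. => #  t=3,i=8
  [17] #...# => #  t=0,i=8
  [16] #.... => #  t=0,i=16
  [15] .#### => .  t=1,i=21
  [14] .###. => #  t=1,i=7
  [13] .##.# => .  t=5,i=11
  [12] .##.. => #  t=0,i=6
  [11] .#.## => .  t=3,i=10
  [10] .#.#. => .  t=0,i=11
  [9] .#..# => .  t=3,i=21
  [8] .#... => .  t=0,i=15
  [7] ..### => .  t=1,i=6
  [6] ..##. => .  t=0,i=5
  [5] ..#.# => #  t=0,i=10
  [4] ..#.. => .  t=1,i=16
  [3] ...## => .  t=0,i=4
  [2] ...#. => .  t=0,i=9
  [1] ....# => .  t=0,i=3
  [0] ..... => #  t=0,i=0
  bits 11101111001011110101000000100001 = 4012855329

4012855329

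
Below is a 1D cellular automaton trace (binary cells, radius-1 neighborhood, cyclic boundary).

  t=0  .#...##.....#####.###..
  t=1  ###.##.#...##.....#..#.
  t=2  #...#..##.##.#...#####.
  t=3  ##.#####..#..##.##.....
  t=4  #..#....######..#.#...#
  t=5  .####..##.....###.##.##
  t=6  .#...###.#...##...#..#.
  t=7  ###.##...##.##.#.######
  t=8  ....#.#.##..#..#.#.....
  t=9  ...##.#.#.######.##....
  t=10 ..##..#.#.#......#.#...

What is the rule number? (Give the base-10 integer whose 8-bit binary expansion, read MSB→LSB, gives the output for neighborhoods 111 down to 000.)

  ### -> .   bit 7 = 0  t=0,i=13
  ##. -> .   bit 6 = 0  t=0,i=6
  #.# -> .   bit 5 = 0  t=0,i=17
  #.. -> #   bit 4 = 1  t=0,i=2
  .## -> #   bit 3 = 1  t=0,i=5
  .#. -> #   bit 2 = 1  t=0,i=1
  ..# -> #   bit 1 = 1  t=0,i=0
  ... -> .   bit 0 = 0  t=0,i=3
  bits 00011110 = 30

30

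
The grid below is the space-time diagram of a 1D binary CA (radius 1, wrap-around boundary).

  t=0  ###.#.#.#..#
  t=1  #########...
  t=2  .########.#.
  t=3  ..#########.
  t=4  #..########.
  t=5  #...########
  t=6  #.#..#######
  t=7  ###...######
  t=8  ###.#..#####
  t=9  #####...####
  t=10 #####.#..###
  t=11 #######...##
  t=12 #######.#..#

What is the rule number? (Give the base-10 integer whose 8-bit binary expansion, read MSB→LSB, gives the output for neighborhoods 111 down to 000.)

229

  nb ###: next=#  (t=0,i=0, bit7=1)
  nb ##.: next=#  (t=0,i=2, bit6=1)
  nb #.#: next=#  (t=0,i=3, bit5=1)
  nb #..: next=.  (t=0,i=9, bit4=0)
  nb .##: next=.  (t=0,i=11, bit3=0)
  nb .#.: next=#  (t=0,i=4, bit2=1)
  nb ..#: next=.  (t=0,i=10, bit1=0)
  nb ...: next=#  (t=1,i=10, bit0=1)
  bits 11100101 = 229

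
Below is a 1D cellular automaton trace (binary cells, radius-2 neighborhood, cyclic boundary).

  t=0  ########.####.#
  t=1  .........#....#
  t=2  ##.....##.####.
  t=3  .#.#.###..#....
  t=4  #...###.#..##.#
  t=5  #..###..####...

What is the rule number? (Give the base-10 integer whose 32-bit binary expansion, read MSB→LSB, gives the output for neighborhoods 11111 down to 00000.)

  [31] ##### => .  t=0,i=1
  [30] ####. => .  t=0,i=6
  [29] ###.# => .  t=0,i=7
  [28] ###.. => .  t=3,i=7
  [27] ##.## => .  t=0,i=8
  [26] ##.#. => .  t=4,i=7
  [25] ##..# => #  t=3,i=8
  [24] ##... => .  t=2,i=2
  [23] #.### => #  t=0,i=9
  [22] #.##. => .  t=2,i=0
  [21] #.#.# => .  t=3,i=3
  [20] #.#.. => #  t=4,i=8
  [19] #..## => #  t=4,i=10
  [18] #..#. => .  t=3,i=9
  [17] #...# => .  t=4,i=2
  [16] #.... => #  t=1,i=1
  [15] .#### => .  t=0,i=0
  [14] .###. => #  t=3,i=6
  [13] .##.# => .  t=2,i=8
  [12] .##.. => #  t=2,i=1
  [11] .#.## => #  t=3,i=4
  [10] .#.#. => .  t=3,i=2
  [9] .#..# => #  t=4,i=9
  [8] .#... => #  t=1,i=0
  [7] ..### => #  t=4,i=4
  [6] ..##. => #  t=2,i=7
  [5] ..#.# => .  t=3,i=1
  [4] ..#.. => .  t=1,i=9
  [3] ...## => #  t=2,i=6
  [2] ...#. => #  t=1,i=8
  [1] ....# => #  t=1,i=7
  [0] ..... => .  t=1,i=2
  bits 00000010100110010101101111001110 = 43604942

43604942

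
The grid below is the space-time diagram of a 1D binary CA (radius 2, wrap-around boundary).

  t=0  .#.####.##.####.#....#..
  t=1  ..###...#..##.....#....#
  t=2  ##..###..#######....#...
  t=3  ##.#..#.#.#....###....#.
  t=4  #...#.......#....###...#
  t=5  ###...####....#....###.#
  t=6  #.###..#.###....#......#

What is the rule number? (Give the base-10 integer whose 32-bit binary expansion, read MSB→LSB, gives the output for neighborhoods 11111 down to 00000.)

  #####|.  b31=0 t=2,i=11
  ####.|.  b30=0 t=0,i=5
  ###.#|.  b29=0 t=0,i=6
  ###..|#  b28=1 t=1,i=4
  ##.##|.  b27=0 t=0,i=7
  ##.#.|.  b26=0 t=0,i=15
  ##..#|.  b25=0 t=2,i=2
  ##...|#  b24=1 t=1,i=5
  #.###|#  b23=1 t=0,i=3
  #.##.|#  b22=1 t=0,i=8
  #.#.#|.  b21=0 t=3,i=8
  #.#..|.  b20=0 t=0,i=16
  #..##|#  b19=1 t=1,i=1
  #..#.|.  b18=0 t=3,i=5
  #...#|#  b17=1 t=0,i=23
  #....|#  b16=1 t=0,i=18
  .####|#  b15=1 t=0,i=4
  .###.|.  b14=0 t=1,i=3
  .##.#|.  b13=0 t=0,i=9
  .##..|#  b12=1 t=1,i=12
  .#.##|#  b11=1 t=0,i=2
  .#.#.|.  b10=0 t=3,i=7
  .#..#|#  b9=1 t=1,i=0
  .#...|.  b8=0 t=0,i=17
  ..###|.  b7=0 t=1,i=2
  ..##.|#  b6=1 t=1,i=11
  ..#.#|.  b5=0 t=0,i=1
  ..#..|.  b4=0 t=0,i=21
  ...##|.  b3=0 t=2,i=23
  ...#.|.  b2=0 t=0,i=0
  ....#|.  b1=0 t=0,i=19
  .....|#  b0=1 t=1,i=15
  bits 00010001110010111001101001000001 = 298555969

298555969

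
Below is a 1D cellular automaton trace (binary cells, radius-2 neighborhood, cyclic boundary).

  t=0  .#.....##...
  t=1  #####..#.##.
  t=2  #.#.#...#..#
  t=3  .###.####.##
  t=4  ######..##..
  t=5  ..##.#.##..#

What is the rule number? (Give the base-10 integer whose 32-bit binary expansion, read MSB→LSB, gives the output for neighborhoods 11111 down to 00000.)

  [31] ##### => #  t=1,i=2
  [30] ####. => .  t=1,i=3
  [29] ###.# => #  t=3,i=3
  [28] ###.. => #  t=1,i=4
  [27] ##.## => #  t=1,i=11
  [26] ##.#. => #  t=2,i=1
  [25] ##..# => .  t=1,i=5
  [24] ##... => #  t=0,i=9
  [23] #.### => #  t=1,i=0
  [22] #.##. => .  t=1,i=9
  [21] #.#.# => #  t=2,i=2
  [20] #.#.. => .  t=2,i=4
  [19] #..## => #  t=2,i=10
  [18] #..#. => .  t=1,i=6
  [17] #...# => #  t=2,i=6
  [16] #.... => #  t=0,i=3
  [15] .#### => .  t=1,i=1
  [14] .###. => #  t=3,i=2
  [13] .##.# => .  t=1,i=10
  [12] .##.. => .  t=0,i=8
  [11] .#.## => #  t=1,i=8
  [10] .#.#. => #  t=2,i=3
  [9] .#..# => .  t=2,i=9
  [8] .#... => #  t=0,i=2
  [7] ..### => .  t=4,i=0
  [6] ..##. => #  t=0,i=7
  [5] ..#.# => .  t=1,i=7
  [4] ..#.. => #  t=0,i=1
  [3] ...## => .  t=0,i=6
  [2] ...#. => #  t=0,i=0
  [1] ....# => .  t=0,i=5
  [0] ..... => #  t=0,i=4
  bits 10111101101010110100110101010101 = 3182120277

3182120277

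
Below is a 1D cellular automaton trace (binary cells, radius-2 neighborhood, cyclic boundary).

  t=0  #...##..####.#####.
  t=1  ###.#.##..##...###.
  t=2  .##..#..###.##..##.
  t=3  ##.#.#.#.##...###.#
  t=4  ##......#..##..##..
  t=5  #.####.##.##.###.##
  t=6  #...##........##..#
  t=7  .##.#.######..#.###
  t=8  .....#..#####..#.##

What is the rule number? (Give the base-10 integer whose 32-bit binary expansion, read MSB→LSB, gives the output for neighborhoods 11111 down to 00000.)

  [31] ##### => #  t=0,i=15
  [30] ####. => #  t=0,i=10
  [29] ###.# => #  t=0,i=11
  [28] ###.. => #  t=7,i=11
  [27] ##.## => .  t=0,i=12
  [26] ##.#. => .  t=0,i=18
  [25] ##..# => #  t=0,i=6
  [24] ##... => #  t=1,i=12
  [23] #.### => .  t=0,i=13
  [22] #.##. => .  t=1,i=6
  [21] #.#.# => .  t=1,i=4
  [20] #.#.. => #  t=0,i=0
  [19] #..## => #  t=0,i=7
  [18] #..#. => .  t=2,i=4
  [17] #...# => #  t=0,i=2
  [16] #.... => #  t=4,i=3
  [15] .#### => .  t=0,i=9
  [14] .###. => #  t=1,i=1
  [13] .##.# => .  t=5,i=8
  [12] .##.. => .  t=0,i=5
  [11] .#.## => #  t=1,i=5
  [10] .#.#. => .  t=3,i=4
  [9] .#..# => .  t=2,i=6
  [8] .#... => #  t=0,i=1
  [7] ..### => .  t=0,i=8
  [6] ..##. => #  t=0,i=4
  [5] ..#.# => .  t=7,i=14
  [4] ..#.. => #  t=2,i=5
  [3] ...## => .  t=0,i=3
  [2] ...#. => #  t=4,i=7
  [1] ....# => .  t=4,i=6
  [0] ..... => #  t=4,i=4
  bits 11110011000110110100100101010101 = 4078651733

4078651733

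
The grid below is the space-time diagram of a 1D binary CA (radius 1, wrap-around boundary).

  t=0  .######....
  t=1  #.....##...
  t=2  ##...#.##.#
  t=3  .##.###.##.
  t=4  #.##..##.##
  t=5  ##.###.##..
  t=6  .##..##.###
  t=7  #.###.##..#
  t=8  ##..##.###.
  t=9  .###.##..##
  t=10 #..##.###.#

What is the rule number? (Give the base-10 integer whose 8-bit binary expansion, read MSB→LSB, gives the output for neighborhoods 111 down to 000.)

  nb ###: next=.  (t=0,i=2, bit7=0)
  nb ##.: next=#  (t=0,i=6, bit6=1)
  nb #.#: next=#  (t=2,i=6, bit5=1)
  nb #..: next=#  (t=0,i=7, bit4=1)
  nb .##: next=.  (t=0,i=1, bit3=0)
  nb .#.: next=#  (t=1,i=0, bit2=1)
  nb ..#: next=#  (t=0,i=0, bit1=1)
  nb ...: next=.  (t=0,i=8, bit0=0)
  bits 01110110 = 118

118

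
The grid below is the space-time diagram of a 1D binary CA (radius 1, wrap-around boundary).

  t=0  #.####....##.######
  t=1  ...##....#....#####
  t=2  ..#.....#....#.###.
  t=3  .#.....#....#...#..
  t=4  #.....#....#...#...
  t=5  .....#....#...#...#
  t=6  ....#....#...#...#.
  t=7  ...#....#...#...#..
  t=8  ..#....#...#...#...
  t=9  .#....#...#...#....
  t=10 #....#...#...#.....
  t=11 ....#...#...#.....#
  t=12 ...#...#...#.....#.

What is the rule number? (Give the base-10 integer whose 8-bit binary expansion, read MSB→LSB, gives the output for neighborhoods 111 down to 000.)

130

  ### -> #   bit 7 = 1  t=0,i=3
  ##. -> .   bit 6 = 0  t=0,i=0
  #.# -> .   bit 5 = 0  t=0,i=1
  #.. -> .   bit 4 = 0  t=0,i=6
  .## -> .   bit 3 = 0  t=0,i=2
  .#. -> .   bit 2 = 0  t=1,i=9
  ..# -> #   bit 1 = 1  t=0,i=9
  ... -> .   bit 0 = 0  t=0,i=7
  bits 10000010 = 130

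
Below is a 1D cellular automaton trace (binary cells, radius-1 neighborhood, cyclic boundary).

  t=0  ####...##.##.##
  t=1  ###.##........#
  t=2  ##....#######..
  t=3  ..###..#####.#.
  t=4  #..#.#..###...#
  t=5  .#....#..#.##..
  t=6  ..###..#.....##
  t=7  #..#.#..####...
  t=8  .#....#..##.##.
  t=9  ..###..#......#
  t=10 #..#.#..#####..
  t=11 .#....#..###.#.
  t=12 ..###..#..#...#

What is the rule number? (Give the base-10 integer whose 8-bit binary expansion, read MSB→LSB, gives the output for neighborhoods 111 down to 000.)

145

  ###|#  b7=1 t=0,i=0
  ##.|.  b6=0 t=0,i=3
  #.#|.  b5=0 t=0,i=9
  #..|#  b4=1 t=0,i=4
  .##|.  b3=0 t=0,i=7
  .#.|.  b2=0 t=3,i=13
  ..#|.  b1=0 t=0,i=6
  ...|#  b0=1 t=0,i=5
  bits 10010001 = 145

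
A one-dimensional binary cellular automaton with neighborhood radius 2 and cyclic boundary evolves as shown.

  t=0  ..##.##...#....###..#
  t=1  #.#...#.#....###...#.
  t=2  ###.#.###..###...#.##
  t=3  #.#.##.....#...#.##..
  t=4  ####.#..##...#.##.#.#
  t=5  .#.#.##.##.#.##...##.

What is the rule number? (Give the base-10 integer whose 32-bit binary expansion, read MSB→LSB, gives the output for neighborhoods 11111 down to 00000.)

2687901419

  #####|#  b31=1 t=2,i=0
  ####.|.  b30=0 t=2,i=1
  ###.#|#  b29=1 t=2,i=2
  ###..|.  b28=0 t=0,i=17
  ##.##|.  b27=0 t=0,i=4
  ##.#.|.  b26=0 t=2,i=3
  ##..#|.  b25=0 t=0,i=18
  ##...|.  b24=0 t=0,i=7
  #.###|.  b23=0 t=2,i=6
  #.##.|.  b22=0 t=0,i=5
  #.#.#|#  b21=1 t=1,i=0
  #.#..|#  b20=1 t=1,i=2
  #..##|.  b19=0 t=0,i=1
  #..#.|#  b18=1 t=0,i=19
  #...#|#  b17=1 t=0,i=8
  #....|.  b16=0 t=0,i=12
  .####|.  b15=0 t=2,i=20
  .###.|.  b14=0 t=0,i=16
  .##.#|.  b13=0 t=0,i=3
  .##..|#  b12=1 t=0,i=6
  .#.##|#  b11=1 t=2,i=5
  .#.#.|#  b10=1 t=1,i=1
  .#..#|#  b9=1 t=0,i=0
  .#...|.  b8=0 t=0,i=11
  ..###|#  b7=1 t=0,i=15
  ..##.|#  b6=1 t=0,i=2
  ..#.#|#  b5=1 t=1,i=6
  ..#..|.  b4=0 t=0,i=10
  ...##|#  b3=1 t=0,i=14
  ...#.|.  b2=0 t=0,i=9
  ....#|#  b1=1 t=0,i=13
  .....|#  b0=1 t=3,i=8
  bits 10100000001101100001111011101011 = 2687901419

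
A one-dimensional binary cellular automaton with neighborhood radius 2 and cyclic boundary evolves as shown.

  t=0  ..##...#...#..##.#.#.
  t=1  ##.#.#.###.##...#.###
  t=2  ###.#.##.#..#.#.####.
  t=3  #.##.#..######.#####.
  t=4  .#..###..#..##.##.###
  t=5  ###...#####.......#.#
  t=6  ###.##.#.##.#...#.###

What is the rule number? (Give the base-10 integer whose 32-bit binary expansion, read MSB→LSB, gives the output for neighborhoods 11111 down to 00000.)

1989648186

  ##### -> .   bit 31 = 0  t=1,i=20
  ####. -> #   bit 30 = 1  t=1,i=0
  ###.# -> #   bit 29 = 1  t=1,i=1
  ###.. -> #   bit 28 = 1  t=4,i=6
  ##.## -> .   bit 27 = 0  t=1,i=10
  ##.#. -> #   bit 26 = 1  t=0,i=16
  ##..# -> #   bit 25 = 1  t=4,i=7
  ##... -> .   bit 24 = 0  t=0,i=4
  #.### -> #   bit 23 = 1  t=1,i=7
  #.##. -> .   bit 22 = 0  t=1,i=11
  #.#.# -> .   bit 21 = 0  t=0,i=17
  #.#.. -> #   bit 20 = 1  t=0,i=19
  #..## -> .   bit 19 = 0  t=0,i=13
  #..#. -> #   bit 18 = 1  t=2,i=11
  #...# -> #   bit 17 = 1  t=0,i=0
  #.... -> #   bit 16 = 1  t=5,i=12
  .#### -> #   bit 15 = 1  t=1,i=19
  .###. -> .   bit 14 = 0  t=1,i=8
  .##.# -> .   bit 13 = 0  t=0,i=15
  .##.. -> #   bit 12 = 1  t=0,i=3
  .#.## -> #   bit 11 = 1  t=1,i=6
  .#.#. -> #   bit 10 = 1  t=0,i=18
  .#..# -> #   bit 9 = 1  t=0,i=12
  .#... -> #   bit 8 = 1  t=0,i=8
  ..### -> .   bit 7 = 0  t=3,i=8
  ..##. -> .   bit 6 = 0  t=0,i=2
  ..#.# -> #   bit 5 = 1  t=1,i=16
  ..#.. -> #   bit 4 = 1  t=0,i=7
  ...## -> #   bit 3 = 1  t=0,i=1
  ...#. -> .   bit 2 = 0  t=0,i=6
  ....# -> #   bit 1 = 1  t=5,i=16
  ..... -> .   bit 0 = 0  t=5,i=13
  bits 01110110100101111001111100111010 = 1989648186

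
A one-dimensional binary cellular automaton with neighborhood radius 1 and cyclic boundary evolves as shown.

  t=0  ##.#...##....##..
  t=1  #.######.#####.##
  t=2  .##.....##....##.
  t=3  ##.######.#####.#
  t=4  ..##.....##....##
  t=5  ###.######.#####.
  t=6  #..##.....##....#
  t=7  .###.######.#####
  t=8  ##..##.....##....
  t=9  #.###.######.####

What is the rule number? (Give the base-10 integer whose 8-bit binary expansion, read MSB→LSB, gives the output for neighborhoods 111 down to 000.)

63

  [7] ### => .  t=1,i=3
  [6] ##. => .  t=0,i=1
  [5] #.# => #  t=0,i=2
  [4] #.. => #  t=0,i=4
  [3] .## => #  t=0,i=0
  [2] .#. => #  t=0,i=3
  [1] ..# => #  t=0,i=6
  [0] ... => #  t=0,i=5
  bits 00111111 = 63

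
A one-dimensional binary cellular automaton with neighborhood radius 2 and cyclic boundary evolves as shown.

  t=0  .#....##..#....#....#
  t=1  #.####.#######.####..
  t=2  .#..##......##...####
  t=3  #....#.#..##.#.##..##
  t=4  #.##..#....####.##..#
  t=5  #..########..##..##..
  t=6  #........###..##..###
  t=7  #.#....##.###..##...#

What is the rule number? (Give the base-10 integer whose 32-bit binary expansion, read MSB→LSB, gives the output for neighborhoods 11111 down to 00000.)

1982299418

  #####|.  b31=0 t=1,i=9
  ####.|#  b30=1 t=1,i=4
  ###.#|#  b29=1 t=1,i=5
  ###..|#  b28=1 t=1,i=18
  ##.##|.  b27=0 t=1,i=6
  ##.#.|#  b26=1 t=2,i=0
  ##..#|#  b25=1 t=0,i=8
  ##...|.  b24=0 t=2,i=6
  #.###|.  b23=0 t=1,i=2
  #.##.|.  b22=0 t=3,i=15
  #.#.#|#  b21=1 t=3,i=13
  #.#..|.  b20=0 t=0,i=1
  #..##|.  b19=0 t=2,i=3
  #..#.|#  b18=1 t=0,i=9
  #...#|#  b17=1 t=2,i=15
  #....|#  b16=1 t=0,i=3
  .####|.  b15=0 t=1,i=3
  .###.|#  b14=1 t=3,i=20
  .##.#|#  b13=1 t=3,i=11
  .##..|#  b12=1 t=0,i=7
  .#.##|#  b11=1 t=1,i=1
  .#.#.|#  b10=1 t=0,i=0
  .#..#|.  b9=0 t=2,i=2
  .#...|#  b8=1 t=0,i=2
  ..###|.  b7=0 t=2,i=17
  ..##.|.  b6=0 t=0,i=6
  ..#.#|.  b5=0 t=0,i=20
  ..#..|#  b4=1 t=0,i=10
  ...##|#  b3=1 t=0,i=5
  ...#.|.  b2=0 t=0,i=14
  ....#|#  b1=1 t=0,i=4
  .....|.  b0=0 t=2,i=8
  bits 01110110001001110111110100011010 = 1982299418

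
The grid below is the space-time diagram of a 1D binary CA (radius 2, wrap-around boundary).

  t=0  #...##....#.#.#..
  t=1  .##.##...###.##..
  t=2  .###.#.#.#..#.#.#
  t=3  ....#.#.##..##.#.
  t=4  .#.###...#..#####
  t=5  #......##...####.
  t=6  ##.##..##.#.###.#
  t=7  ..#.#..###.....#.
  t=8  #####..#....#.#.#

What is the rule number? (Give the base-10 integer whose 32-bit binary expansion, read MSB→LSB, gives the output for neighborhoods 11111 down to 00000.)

  #####|#  b31=1 t=4,i=14
  ####.|#  b30=1 t=4,i=15
  ###.#|.  b29=0 t=1,i=11
  ###..|.  b28=0 t=4,i=5
  ##.##|#  b27=1 t=1,i=3
  ##.#.|#  b26=1 t=2,i=4
  ##..#|.  b25=0 t=3,i=10
  ##...|.  b24=0 t=0,i=6
  #.###|.  b23=0 t=2,i=1
  #.##.|.  b22=0 t=1,i=4
  #.#.#|.  b21=0 t=0,i=12
  #.#..|#  b20=1 t=0,i=14
  #..##|.  b19=0 t=3,i=11
  #..#.|.  b18=0 t=0,i=16
  #...#|#  b17=1 t=0,i=2
  #....|.  b16=0 t=0,i=7
  .####|#  b15=1 t=4,i=13
  .###.|.  b14=0 t=1,i=10
  .##.#|#  b13=1 t=1,i=2
  .##..|#  b12=1 t=0,i=5
  .#.##|.  b11=0 t=2,i=0
  .#.#.|#  b10=1 t=0,i=11
  .#..#|.  b9=0 t=0,i=15
  .#...|#  b8=1 t=0,i=1
  ..###|#  b7=1 t=1,i=9
  ..##.|#  b6=1 t=0,i=4
  ..#.#|#  b5=1 t=0,i=10
  ..#..|.  b4=0 t=0,i=0
  ...##|.  b3=0 t=0,i=3
  ...#.|#  b2=1 t=0,i=9
  ....#|.  b1=0 t=0,i=8
  .....|#  b0=1 t=3,i=1
  bits 11001100000100101011010111100101 = 3423778277

3423778277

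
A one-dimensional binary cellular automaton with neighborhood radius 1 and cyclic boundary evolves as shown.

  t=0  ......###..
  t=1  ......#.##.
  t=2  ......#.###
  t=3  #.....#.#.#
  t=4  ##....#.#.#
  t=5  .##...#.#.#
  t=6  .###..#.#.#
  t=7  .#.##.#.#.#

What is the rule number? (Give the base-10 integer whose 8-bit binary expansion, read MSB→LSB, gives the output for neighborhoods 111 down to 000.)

92

  nb ###: next=.  (t=0,i=7, bit7=0)
  nb ##.: next=#  (t=0,i=8, bit6=1)
  nb #.#: next=.  (t=1,i=7, bit5=0)
  nb #..: next=#  (t=0,i=9, bit4=1)
  nb .##: next=#  (t=0,i=6, bit3=1)
  nb .#.: next=#  (t=1,i=6, bit2=1)
  nb ..#: next=.  (t=0,i=5, bit1=0)
  nb ...: next=.  (t=0,i=0, bit0=0)
  bits 01011100 = 92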